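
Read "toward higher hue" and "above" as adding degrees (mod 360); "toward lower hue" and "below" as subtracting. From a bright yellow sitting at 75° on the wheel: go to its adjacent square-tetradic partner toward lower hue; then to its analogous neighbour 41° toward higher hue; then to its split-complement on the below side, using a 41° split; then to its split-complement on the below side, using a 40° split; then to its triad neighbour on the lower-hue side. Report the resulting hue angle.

185°

square ↓ −90°: 75 − 90 = -15 → -15 + 360 = 345°
analog 41° ↑ +41°: 345 + 41 = 386 → 386 − 360 = 26°
split-comp 41° ↓ +139°: 26 + 139 = 165°
split-comp 40° ↓ +140°: 165 + 140 = 305°
triadic ↓ −120°: 305 − 120 = 185°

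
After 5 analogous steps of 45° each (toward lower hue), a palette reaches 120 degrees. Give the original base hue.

5 steps of 45° (toward lower hue) give a net shift of −225°.
Start = end − shift: 120 + 225 = 345°

345°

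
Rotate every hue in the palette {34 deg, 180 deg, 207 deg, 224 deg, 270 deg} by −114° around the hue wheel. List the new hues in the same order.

34 − 114 = -80 → -80 + 360 = 280°
180 − 114 = 66°
207 − 114 = 93°
224 − 114 = 110°
270 − 114 = 156°

280°, 66°, 93°, 110°, 156°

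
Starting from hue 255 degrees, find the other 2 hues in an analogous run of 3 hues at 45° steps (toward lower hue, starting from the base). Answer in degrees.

210° and 165°

Analogous hues sit every 45° along the wheel.
255 − 45 = 210°
255 − 90 = 165°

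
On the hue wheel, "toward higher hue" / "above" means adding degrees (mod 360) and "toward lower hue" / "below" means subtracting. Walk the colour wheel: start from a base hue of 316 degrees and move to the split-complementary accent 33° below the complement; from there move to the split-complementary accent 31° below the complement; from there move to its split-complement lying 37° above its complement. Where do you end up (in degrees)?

109°

316 + 147 = 463 → 463 − 360 = 103°   (split-comp 33° ↓)
103 + 149 = 252°   (split-comp 31° ↓)
252 + 217 = 469 → 469 − 360 = 109°   (split-comp 37° ↑)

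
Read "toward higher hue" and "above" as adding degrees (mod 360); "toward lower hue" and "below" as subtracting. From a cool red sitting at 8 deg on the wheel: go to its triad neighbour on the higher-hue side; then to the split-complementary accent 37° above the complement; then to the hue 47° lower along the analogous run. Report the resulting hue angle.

298°

8 + 120 = 128°   (triadic ↑)
128 + 217 = 345°   (split-comp 37° ↑)
345 − 47 = 298°   (analog 47° ↓)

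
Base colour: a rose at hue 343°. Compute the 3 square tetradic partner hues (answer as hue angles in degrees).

73°, 163°, and 253°

343 + 90 = 433 → 433 − 360 = 73°
343 + 180 = 523 → 523 − 360 = 163°
343 + 270 = 613 → 613 − 360 = 253°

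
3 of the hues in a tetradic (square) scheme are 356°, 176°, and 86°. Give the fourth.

266°

A square tetradic scheme places four hues every 90°.
The full set through 86° is {86°, 176°, 266°, 356°}.
Given {86°, 176°, 356°}, the missing hue is 266°.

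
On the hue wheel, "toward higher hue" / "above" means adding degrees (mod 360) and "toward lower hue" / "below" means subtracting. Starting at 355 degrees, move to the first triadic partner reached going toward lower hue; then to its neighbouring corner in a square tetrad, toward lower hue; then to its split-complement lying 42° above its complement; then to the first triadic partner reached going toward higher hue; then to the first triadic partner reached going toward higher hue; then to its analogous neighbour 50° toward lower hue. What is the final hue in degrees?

197°

−120° (triadic ↓): 355 − 120 = 235°
−90° (square ↓): 235 − 90 = 145°
+222° (split-comp 42° ↑): 145 + 222 = 367 → 367 − 360 = 7°
+120° (triadic ↑): 7 + 120 = 127°
+120° (triadic ↑): 127 + 120 = 247°
−50° (analog 50° ↓): 247 − 50 = 197°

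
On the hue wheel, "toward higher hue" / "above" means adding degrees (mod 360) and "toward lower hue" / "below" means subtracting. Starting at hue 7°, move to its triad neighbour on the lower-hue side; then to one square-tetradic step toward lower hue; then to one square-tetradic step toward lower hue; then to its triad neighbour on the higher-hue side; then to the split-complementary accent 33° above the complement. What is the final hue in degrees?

40°

triadic ↓ −120°: 7 − 120 = -113 → -113 + 360 = 247°
square ↓ −90°: 247 − 90 = 157°
square ↓ −90°: 157 − 90 = 67°
triadic ↑ +120°: 67 + 120 = 187°
split-comp 33° ↑ +213°: 187 + 213 = 400 → 400 − 360 = 40°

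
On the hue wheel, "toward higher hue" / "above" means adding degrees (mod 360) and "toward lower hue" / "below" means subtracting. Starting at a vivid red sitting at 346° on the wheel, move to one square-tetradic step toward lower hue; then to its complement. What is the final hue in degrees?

76°

346 − 90 = 256°   (square ↓)
256 + 180 = 436 → 436 − 360 = 76°   (complement)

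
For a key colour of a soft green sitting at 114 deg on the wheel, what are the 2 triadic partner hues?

234° and 354°

A triad places three hues 120° apart.
114 + 120 = 234°
114 + 240 = 354°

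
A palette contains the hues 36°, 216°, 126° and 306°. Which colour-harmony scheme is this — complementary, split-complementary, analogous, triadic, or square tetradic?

Sort the hues: 36°, 126°, 216°, 306°.
Successive gaps around the wheel: 90°, 90°, 90°, 90°.
Four hues every 90° form a square tetradic scheme.

square tetradic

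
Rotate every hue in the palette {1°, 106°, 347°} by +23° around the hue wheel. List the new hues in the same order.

1 + 23 = 24°
106 + 23 = 129°
347 + 23 = 370 → 370 − 360 = 10°

24°, 129°, 10°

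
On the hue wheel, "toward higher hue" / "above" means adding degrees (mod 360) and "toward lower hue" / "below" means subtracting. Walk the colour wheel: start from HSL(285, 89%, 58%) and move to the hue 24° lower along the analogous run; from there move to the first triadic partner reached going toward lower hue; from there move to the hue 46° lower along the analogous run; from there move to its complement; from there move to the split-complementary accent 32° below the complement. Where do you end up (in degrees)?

−24° (analog 24° ↓): 285 − 24 = 261°
−120° (triadic ↓): 261 − 120 = 141°
−46° (analog 46° ↓): 141 − 46 = 95°
+180° (complement): 95 + 180 = 275°
+148° (split-comp 32° ↓): 275 + 148 = 423 → 423 − 360 = 63°

63°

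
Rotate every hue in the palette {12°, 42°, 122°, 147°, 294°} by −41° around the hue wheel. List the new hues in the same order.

331°, 1°, 81°, 106°, 253°

12 − 41 = -29 → -29 + 360 = 331°
42 − 41 = 1°
122 − 41 = 81°
147 − 41 = 106°
294 − 41 = 253°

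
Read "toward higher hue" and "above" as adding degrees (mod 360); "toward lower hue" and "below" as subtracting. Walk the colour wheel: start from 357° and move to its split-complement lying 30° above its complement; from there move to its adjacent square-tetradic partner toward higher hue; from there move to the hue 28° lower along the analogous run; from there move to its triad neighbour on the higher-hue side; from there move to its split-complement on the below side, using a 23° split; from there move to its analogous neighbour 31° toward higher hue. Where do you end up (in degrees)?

217°

split-comp 30° ↑ +210°: 357 + 210 = 567 → 567 − 360 = 207°
square ↑ +90°: 207 + 90 = 297°
analog 28° ↓ −28°: 297 − 28 = 269°
triadic ↑ +120°: 269 + 120 = 389 → 389 − 360 = 29°
split-comp 23° ↓ +157°: 29 + 157 = 186°
analog 31° ↑ +31°: 186 + 31 = 217°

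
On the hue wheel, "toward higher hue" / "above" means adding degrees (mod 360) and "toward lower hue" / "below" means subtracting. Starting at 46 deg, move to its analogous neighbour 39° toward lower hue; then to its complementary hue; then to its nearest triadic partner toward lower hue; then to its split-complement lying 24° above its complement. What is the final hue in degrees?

analog 39° ↓ −39°: 46 − 39 = 7°
complement +180°: 7 + 180 = 187°
triadic ↓ −120°: 187 − 120 = 67°
split-comp 24° ↑ +204°: 67 + 204 = 271°

271°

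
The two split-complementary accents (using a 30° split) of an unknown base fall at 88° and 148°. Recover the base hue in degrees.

The accents sit 30° either side of the complement, so the complement is their short-arc midpoint on the wheel.
Short-arc midpoint of 88° and 148°: 118°.
Base is 180° from the complement: 118 − 180 = -62 → -62 + 360 = 298°

298°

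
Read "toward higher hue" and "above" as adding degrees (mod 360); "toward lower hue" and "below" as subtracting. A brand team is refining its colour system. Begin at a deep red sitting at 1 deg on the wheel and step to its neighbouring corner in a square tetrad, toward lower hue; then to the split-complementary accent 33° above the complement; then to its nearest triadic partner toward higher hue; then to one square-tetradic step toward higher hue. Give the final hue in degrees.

334°

1 − 90 = -89 → -89 + 360 = 271°   (square ↓)
271 + 213 = 484 → 484 − 360 = 124°   (split-comp 33° ↑)
124 + 120 = 244°   (triadic ↑)
244 + 90 = 334°   (square ↑)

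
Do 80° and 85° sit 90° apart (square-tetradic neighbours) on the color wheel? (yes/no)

no

Angular distance: |80 − 85| = 5 = 5°.
90° apart (square-tetradic neighbours) requires 90°.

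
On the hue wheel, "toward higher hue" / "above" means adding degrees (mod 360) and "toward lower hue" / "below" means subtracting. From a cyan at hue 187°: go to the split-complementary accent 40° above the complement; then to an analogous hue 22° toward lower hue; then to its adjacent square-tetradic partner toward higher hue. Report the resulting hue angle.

115°

+220° (split-comp 40° ↑): 187 + 220 = 407 → 407 − 360 = 47°
−22° (analog 22° ↓): 47 − 22 = 25°
+90° (square ↑): 25 + 90 = 115°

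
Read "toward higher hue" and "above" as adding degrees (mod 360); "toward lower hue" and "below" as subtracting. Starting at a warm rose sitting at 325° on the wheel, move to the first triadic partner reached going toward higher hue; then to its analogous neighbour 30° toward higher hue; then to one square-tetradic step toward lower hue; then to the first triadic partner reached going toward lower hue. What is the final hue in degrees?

265°

+120° (triadic ↑): 325 + 120 = 445 → 445 − 360 = 85°
+30° (analog 30° ↑): 85 + 30 = 115°
−90° (square ↓): 115 − 90 = 25°
−120° (triadic ↓): 25 − 120 = -95 → -95 + 360 = 265°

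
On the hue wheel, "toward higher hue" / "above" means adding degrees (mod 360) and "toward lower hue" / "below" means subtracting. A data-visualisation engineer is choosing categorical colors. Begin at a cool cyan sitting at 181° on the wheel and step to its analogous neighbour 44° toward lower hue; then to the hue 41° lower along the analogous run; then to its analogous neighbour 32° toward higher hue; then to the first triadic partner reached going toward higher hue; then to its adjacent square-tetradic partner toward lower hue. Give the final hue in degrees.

158°

181 − 44 = 137°   (analog 44° ↓)
137 − 41 = 96°   (analog 41° ↓)
96 + 32 = 128°   (analog 32° ↑)
128 + 120 = 248°   (triadic ↑)
248 − 90 = 158°   (square ↓)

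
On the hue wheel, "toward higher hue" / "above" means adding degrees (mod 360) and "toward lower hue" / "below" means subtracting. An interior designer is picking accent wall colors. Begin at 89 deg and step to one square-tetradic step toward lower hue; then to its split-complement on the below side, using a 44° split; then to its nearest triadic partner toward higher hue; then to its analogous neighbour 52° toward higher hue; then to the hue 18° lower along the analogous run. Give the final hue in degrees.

289°

−90° (square ↓): 89 − 90 = -1 → -1 + 360 = 359°
+136° (split-comp 44° ↓): 359 + 136 = 495 → 495 − 360 = 135°
+120° (triadic ↑): 135 + 120 = 255°
+52° (analog 52° ↑): 255 + 52 = 307°
−18° (analog 18° ↓): 307 − 18 = 289°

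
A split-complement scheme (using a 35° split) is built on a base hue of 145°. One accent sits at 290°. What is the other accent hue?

0°

Split-complementary hues sit 35° either side of the complement.
Complement of the base 145°: 145 + 180 = 325°
The given accent 290° is 35° one side of 325°; the other accent sits 35° the other side: 325 + 35 = 360 → 360 − 360 = 0°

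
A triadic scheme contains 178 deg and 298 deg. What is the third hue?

58°

A triad spaces three hues 120° apart.
The full set is {58°, 178°, 298°}.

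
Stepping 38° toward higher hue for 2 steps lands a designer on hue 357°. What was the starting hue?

281°

2 steps of 38° (toward higher hue) give a net shift of +76°.
Start = end − shift: 357 − 76 = 281°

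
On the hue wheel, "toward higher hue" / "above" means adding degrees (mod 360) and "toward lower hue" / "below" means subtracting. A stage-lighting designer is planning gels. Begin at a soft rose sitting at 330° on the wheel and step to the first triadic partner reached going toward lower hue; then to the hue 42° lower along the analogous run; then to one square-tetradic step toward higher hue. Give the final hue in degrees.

258°

−120° (triadic ↓): 330 − 120 = 210°
−42° (analog 42° ↓): 210 − 42 = 168°
+90° (square ↑): 168 + 90 = 258°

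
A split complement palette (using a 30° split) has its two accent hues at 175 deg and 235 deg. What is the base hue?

The accents sit 30° either side of the complement, so the complement is their short-arc midpoint on the wheel.
Short-arc midpoint of 175° and 235°: 205°.
Base is 180° from the complement: 205 − 180 = 25°

25°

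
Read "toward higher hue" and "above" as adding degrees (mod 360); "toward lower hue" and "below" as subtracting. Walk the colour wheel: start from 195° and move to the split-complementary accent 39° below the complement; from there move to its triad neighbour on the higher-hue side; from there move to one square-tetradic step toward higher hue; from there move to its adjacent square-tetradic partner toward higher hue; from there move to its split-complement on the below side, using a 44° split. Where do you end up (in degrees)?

52°

+141° (split-comp 39° ↓): 195 + 141 = 336°
+120° (triadic ↑): 336 + 120 = 456 → 456 − 360 = 96°
+90° (square ↑): 96 + 90 = 186°
+90° (square ↑): 186 + 90 = 276°
+136° (split-comp 44° ↓): 276 + 136 = 412 → 412 − 360 = 52°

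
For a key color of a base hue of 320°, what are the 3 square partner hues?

320 + 90 = 410 → 410 − 360 = 50°
320 + 180 = 500 → 500 − 360 = 140°
320 + 270 = 590 → 590 − 360 = 230°

50°, 140°, 230°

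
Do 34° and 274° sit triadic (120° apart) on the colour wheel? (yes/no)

Angular distance: |34 − 274| = 240; shorter arc = 360 − 240 = 120°.
Triadic (120° apart) requires 120°.

yes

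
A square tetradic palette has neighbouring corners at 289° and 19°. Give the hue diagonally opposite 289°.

A square tetradic scheme places four hues 90° apart; opposite corners are 180° apart.
289 + 180 = 469 → 469 − 360 = 109°

109°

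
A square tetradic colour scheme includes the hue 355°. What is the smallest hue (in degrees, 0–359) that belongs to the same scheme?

85°

A square tetradic scheme places four hues every 90°.
The full set through 355° is {85°, 175°, 265°, 355°}.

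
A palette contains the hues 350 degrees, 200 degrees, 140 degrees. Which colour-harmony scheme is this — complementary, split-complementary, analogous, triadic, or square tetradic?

split-complementary

Sort the hues: 140°, 200°, 350°.
Successive gaps around the wheel: 60°, 150°, 150°.
Two 150° gaps and one 60° gap — a base hue opposite a pair of accents 30° either side of its complement — is the split-complementary pattern.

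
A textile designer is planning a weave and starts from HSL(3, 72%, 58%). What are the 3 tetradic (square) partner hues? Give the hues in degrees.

A square tetradic scheme places four hues every 90°.
3 + 90 = 93°
3 + 180 = 183°
3 + 270 = 273°

93°, 183°, 273°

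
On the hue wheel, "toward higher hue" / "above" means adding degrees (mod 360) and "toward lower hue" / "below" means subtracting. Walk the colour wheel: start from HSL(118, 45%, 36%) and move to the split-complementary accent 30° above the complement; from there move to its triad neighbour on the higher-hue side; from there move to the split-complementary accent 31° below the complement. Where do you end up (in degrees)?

237°

+210° (split-comp 30° ↑): 118 + 210 = 328°
+120° (triadic ↑): 328 + 120 = 448 → 448 − 360 = 88°
+149° (split-comp 31° ↓): 88 + 149 = 237°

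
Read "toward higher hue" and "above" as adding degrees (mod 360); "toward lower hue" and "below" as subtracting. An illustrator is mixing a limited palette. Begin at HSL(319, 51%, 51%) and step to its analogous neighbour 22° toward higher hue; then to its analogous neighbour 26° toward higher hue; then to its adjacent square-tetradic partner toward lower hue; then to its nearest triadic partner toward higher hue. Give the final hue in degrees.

37°

analog 22° ↑ +22°: 319 + 22 = 341°
analog 26° ↑ +26°: 341 + 26 = 367 → 367 − 360 = 7°
square ↓ −90°: 7 − 90 = -83 → -83 + 360 = 277°
triadic ↑ +120°: 277 + 120 = 397 → 397 − 360 = 37°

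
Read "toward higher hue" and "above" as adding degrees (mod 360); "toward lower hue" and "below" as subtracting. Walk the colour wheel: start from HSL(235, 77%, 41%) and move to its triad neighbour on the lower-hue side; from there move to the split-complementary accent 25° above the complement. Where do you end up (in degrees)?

triadic ↓ −120°: 235 − 120 = 115°
split-comp 25° ↑ +205°: 115 + 205 = 320°

320°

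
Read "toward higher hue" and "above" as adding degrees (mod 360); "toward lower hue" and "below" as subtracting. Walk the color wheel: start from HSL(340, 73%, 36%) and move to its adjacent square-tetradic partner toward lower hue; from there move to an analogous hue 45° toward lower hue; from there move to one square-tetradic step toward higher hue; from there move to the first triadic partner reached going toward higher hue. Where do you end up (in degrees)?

square ↓ −90°: 340 − 90 = 250°
analog 45° ↓ −45°: 250 − 45 = 205°
square ↑ +90°: 205 + 90 = 295°
triadic ↑ +120°: 295 + 120 = 415 → 415 − 360 = 55°

55°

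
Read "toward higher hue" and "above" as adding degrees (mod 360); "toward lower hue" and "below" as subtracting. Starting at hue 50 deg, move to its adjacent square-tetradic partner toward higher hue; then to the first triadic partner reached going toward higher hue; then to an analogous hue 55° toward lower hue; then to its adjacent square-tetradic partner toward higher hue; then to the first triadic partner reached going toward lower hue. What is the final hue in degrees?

175°

+90° (square ↑): 50 + 90 = 140°
+120° (triadic ↑): 140 + 120 = 260°
−55° (analog 55° ↓): 260 − 55 = 205°
+90° (square ↑): 205 + 90 = 295°
−120° (triadic ↓): 295 − 120 = 175°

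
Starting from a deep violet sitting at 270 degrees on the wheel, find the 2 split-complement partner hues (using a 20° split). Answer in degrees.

Split-complementary hues sit 20° either side of the complement.
Complement of 270 degrees: 270 + 180 = 450 → 450 − 360 = 90°
90 − 20 = 70°
90 + 20 = 110°

70° and 110°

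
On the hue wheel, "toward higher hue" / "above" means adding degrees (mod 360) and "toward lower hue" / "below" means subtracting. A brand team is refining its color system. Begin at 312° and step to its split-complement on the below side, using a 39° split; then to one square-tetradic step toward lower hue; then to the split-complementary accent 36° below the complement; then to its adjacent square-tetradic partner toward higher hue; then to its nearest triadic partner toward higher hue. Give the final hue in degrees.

357°

split-comp 39° ↓ +141°: 312 + 141 = 453 → 453 − 360 = 93°
square ↓ −90°: 93 − 90 = 3°
split-comp 36° ↓ +144°: 3 + 144 = 147°
square ↑ +90°: 147 + 90 = 237°
triadic ↑ +120°: 237 + 120 = 357°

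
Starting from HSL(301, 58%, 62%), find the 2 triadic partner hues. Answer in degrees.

61° and 181°

A triad places three hues 120° apart.
301 + 120 = 421 → 421 − 360 = 61°
301 + 240 = 541 → 541 − 360 = 181°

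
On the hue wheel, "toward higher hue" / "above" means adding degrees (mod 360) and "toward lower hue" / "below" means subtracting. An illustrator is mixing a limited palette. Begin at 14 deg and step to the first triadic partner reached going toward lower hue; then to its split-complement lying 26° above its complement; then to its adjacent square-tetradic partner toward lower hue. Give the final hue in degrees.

−120° (triadic ↓): 14 − 120 = -106 → -106 + 360 = 254°
+206° (split-comp 26° ↑): 254 + 206 = 460 → 460 − 360 = 100°
−90° (square ↓): 100 − 90 = 10°

10°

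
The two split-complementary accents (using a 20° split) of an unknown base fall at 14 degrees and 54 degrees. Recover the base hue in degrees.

The accents sit 20° either side of the complement, so the complement is their short-arc midpoint on the wheel.
Short-arc midpoint of 14° and 54°: 34°.
Base is 180° from the complement: 34 − 180 = -146 → -146 + 360 = 214°

214°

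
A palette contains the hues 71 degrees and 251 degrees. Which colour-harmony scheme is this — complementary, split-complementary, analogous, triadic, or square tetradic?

Sort the hues: 71°, 251°.
Successive gaps around the wheel: 180°, 180°.
Two hues 180° apart are complementary.

complementary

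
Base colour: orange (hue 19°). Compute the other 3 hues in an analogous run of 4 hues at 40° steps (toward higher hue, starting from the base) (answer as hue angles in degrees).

59°, 99°, and 139°

Analogous hues sit every 40° along the wheel.
19 + 40 = 59°
19 + 80 = 99°
19 + 120 = 139°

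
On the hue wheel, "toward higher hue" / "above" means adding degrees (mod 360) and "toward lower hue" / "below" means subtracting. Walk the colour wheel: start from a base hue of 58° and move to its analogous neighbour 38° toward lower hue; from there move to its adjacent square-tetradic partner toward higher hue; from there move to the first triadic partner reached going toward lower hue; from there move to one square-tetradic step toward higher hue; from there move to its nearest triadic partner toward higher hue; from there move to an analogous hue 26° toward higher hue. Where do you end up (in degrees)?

226°

analog 38° ↓ −38°: 58 − 38 = 20°
square ↑ +90°: 20 + 90 = 110°
triadic ↓ −120°: 110 − 120 = -10 → -10 + 360 = 350°
square ↑ +90°: 350 + 90 = 440 → 440 − 360 = 80°
triadic ↑ +120°: 80 + 120 = 200°
analog 26° ↑ +26°: 200 + 26 = 226°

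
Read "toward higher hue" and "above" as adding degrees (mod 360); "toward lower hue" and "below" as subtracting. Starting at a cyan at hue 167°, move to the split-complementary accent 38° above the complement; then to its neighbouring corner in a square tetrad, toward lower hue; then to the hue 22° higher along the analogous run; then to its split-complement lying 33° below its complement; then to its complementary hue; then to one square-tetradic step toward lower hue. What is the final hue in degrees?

split-comp 38° ↑ +218°: 167 + 218 = 385 → 385 − 360 = 25°
square ↓ −90°: 25 − 90 = -65 → -65 + 360 = 295°
analog 22° ↑ +22°: 295 + 22 = 317°
split-comp 33° ↓ +147°: 317 + 147 = 464 → 464 − 360 = 104°
complement +180°: 104 + 180 = 284°
square ↓ −90°: 284 − 90 = 194°

194°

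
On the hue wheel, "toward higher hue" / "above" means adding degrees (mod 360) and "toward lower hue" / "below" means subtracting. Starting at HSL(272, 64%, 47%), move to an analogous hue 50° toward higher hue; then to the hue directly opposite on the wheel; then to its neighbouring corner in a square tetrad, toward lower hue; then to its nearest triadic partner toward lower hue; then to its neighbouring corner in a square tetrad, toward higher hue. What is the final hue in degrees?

22°

analog 50° ↑ +50°: 272 + 50 = 322°
complement +180°: 322 + 180 = 502 → 502 − 360 = 142°
square ↓ −90°: 142 − 90 = 52°
triadic ↓ −120°: 52 − 120 = -68 → -68 + 360 = 292°
square ↑ +90°: 292 + 90 = 382 → 382 − 360 = 22°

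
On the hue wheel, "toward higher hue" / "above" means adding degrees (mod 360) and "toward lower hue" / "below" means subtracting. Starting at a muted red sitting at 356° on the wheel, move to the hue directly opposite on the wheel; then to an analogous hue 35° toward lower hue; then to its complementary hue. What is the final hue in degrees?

complement +180°: 356 + 180 = 536 → 536 − 360 = 176°
analog 35° ↓ −35°: 176 − 35 = 141°
complement +180°: 141 + 180 = 321°

321°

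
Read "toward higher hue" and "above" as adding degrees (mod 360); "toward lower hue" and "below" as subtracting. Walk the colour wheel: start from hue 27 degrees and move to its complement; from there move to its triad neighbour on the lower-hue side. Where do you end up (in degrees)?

+180° (complement): 27 + 180 = 207°
−120° (triadic ↓): 207 − 120 = 87°

87°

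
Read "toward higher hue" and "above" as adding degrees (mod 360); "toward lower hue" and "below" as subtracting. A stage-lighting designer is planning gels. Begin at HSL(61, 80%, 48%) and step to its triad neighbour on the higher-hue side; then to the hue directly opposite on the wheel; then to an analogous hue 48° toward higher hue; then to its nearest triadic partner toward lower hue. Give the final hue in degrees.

+120° (triadic ↑): 61 + 120 = 181°
+180° (complement): 181 + 180 = 361 → 361 − 360 = 1°
+48° (analog 48° ↑): 1 + 48 = 49°
−120° (triadic ↓): 49 − 120 = -71 → -71 + 360 = 289°

289°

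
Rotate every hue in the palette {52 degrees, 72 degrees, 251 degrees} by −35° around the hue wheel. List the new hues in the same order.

52 − 35 = 17°
72 − 35 = 37°
251 − 35 = 216°

17°, 37°, 216°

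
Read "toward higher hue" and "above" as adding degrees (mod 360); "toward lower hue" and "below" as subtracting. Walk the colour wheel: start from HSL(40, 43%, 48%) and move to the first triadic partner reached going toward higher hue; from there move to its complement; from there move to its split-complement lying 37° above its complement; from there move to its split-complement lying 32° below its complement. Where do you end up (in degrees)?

345°

40 + 120 = 160°   (triadic ↑)
160 + 180 = 340°   (complement)
340 + 217 = 557 → 557 − 360 = 197°   (split-comp 37° ↑)
197 + 148 = 345°   (split-comp 32° ↓)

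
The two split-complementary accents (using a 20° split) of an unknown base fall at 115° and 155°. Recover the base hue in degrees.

315°

The accents sit 20° either side of the complement, so the complement is their short-arc midpoint on the wheel.
Short-arc midpoint of 115° and 155°: 135°.
Base is 180° from the complement: 135 − 180 = -45 → -45 + 360 = 315°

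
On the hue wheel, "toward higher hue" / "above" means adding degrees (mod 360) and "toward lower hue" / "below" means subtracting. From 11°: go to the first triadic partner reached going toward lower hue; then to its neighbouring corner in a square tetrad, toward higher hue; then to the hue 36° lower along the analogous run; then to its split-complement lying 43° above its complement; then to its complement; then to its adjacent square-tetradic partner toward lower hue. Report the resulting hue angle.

258°

11 − 120 = -109 → -109 + 360 = 251°   (triadic ↓)
251 + 90 = 341°   (square ↑)
341 − 36 = 305°   (analog 36° ↓)
305 + 223 = 528 → 528 − 360 = 168°   (split-comp 43° ↑)
168 + 180 = 348°   (complement)
348 − 90 = 258°   (square ↓)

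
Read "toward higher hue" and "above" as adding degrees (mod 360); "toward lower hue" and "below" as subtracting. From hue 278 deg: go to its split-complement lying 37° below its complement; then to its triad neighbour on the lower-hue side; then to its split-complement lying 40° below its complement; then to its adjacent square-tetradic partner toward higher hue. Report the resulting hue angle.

+143° (split-comp 37° ↓): 278 + 143 = 421 → 421 − 360 = 61°
−120° (triadic ↓): 61 − 120 = -59 → -59 + 360 = 301°
+140° (split-comp 40° ↓): 301 + 140 = 441 → 441 − 360 = 81°
+90° (square ↑): 81 + 90 = 171°

171°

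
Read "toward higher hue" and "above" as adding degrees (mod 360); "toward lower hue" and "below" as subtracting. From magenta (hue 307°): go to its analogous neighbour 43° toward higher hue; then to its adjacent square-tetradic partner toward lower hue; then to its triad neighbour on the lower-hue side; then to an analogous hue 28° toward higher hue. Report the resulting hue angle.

168°

analog 43° ↑ +43°: 307 + 43 = 350°
square ↓ −90°: 350 − 90 = 260°
triadic ↓ −120°: 260 − 120 = 140°
analog 28° ↑ +28°: 140 + 28 = 168°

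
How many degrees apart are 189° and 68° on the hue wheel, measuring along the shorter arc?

|189 − 68| = 121.
121 ≤ 180, so the shorter arc is 121°.

121°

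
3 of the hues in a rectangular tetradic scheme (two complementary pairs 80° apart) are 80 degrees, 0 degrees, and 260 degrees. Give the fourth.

180°

A rectangular tetradic uses two complementary pairs 80° apart: offsets 0°, 80°, 180°, 260°.
Among {0°, 80°, 260°}, 260° and 80° are a 180° pair.
The remaining hue 0° needs its own complement: 0 + 180 = 180°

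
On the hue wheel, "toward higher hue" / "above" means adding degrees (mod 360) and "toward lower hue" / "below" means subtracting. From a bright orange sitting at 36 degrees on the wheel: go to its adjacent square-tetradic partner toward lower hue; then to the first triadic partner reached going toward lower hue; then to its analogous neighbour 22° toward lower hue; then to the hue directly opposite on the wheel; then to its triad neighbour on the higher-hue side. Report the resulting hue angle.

square ↓ −90°: 36 − 90 = -54 → -54 + 360 = 306°
triadic ↓ −120°: 306 − 120 = 186°
analog 22° ↓ −22°: 186 − 22 = 164°
complement +180°: 164 + 180 = 344°
triadic ↑ +120°: 344 + 120 = 464 → 464 − 360 = 104°

104°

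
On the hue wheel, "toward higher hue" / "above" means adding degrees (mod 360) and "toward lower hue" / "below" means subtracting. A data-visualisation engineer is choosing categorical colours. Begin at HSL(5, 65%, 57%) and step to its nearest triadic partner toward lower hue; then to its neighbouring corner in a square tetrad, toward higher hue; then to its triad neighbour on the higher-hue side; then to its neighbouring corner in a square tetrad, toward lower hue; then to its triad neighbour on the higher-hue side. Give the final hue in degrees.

5 − 120 = -115 → -115 + 360 = 245°   (triadic ↓)
245 + 90 = 335°   (square ↑)
335 + 120 = 455 → 455 − 360 = 95°   (triadic ↑)
95 − 90 = 5°   (square ↓)
5 + 120 = 125°   (triadic ↑)

125°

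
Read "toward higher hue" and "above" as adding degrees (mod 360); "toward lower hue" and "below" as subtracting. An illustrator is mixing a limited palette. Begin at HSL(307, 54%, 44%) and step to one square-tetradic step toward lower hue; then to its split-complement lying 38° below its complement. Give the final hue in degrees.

square ↓ −90°: 307 − 90 = 217°
split-comp 38° ↓ +142°: 217 + 142 = 359°

359°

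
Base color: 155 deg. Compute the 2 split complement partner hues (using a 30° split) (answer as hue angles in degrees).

Split-complementary hues sit 30° either side of the complement.
Complement of 155 deg: 155 + 180 = 335°
335 − 30 = 305°
335 + 30 = 365 → 365 − 360 = 5°

305° and 5°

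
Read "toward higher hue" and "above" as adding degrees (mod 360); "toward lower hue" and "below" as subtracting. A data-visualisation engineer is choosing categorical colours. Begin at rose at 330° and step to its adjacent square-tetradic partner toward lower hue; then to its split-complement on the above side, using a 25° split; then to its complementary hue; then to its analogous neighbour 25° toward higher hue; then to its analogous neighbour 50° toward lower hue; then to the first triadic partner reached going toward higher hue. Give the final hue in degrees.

330 − 90 = 240°   (square ↓)
240 + 205 = 445 → 445 − 360 = 85°   (split-comp 25° ↑)
85 + 180 = 265°   (complement)
265 + 25 = 290°   (analog 25° ↑)
290 − 50 = 240°   (analog 50° ↓)
240 + 120 = 360 → 360 − 360 = 0°   (triadic ↑)

0°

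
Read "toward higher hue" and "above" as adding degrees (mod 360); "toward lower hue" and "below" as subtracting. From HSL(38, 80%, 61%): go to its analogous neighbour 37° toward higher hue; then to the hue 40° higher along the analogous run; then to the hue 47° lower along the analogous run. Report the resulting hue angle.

analog 37° ↑ +37°: 38 + 37 = 75°
analog 40° ↑ +40°: 75 + 40 = 115°
analog 47° ↓ −47°: 115 − 47 = 68°

68°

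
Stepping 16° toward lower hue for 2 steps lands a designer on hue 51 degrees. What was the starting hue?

2 steps of 16° (toward lower hue) give a net shift of −32°.
Start = end − shift: 51 + 32 = 83°

83°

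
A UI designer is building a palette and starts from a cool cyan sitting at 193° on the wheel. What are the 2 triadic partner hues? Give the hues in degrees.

A triad places three hues 120° apart.
193 + 120 = 313°
193 + 240 = 433 → 433 − 360 = 73°

313° and 73°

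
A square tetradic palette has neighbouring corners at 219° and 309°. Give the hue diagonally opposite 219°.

39°

A square tetradic scheme places four hues 90° apart; opposite corners are 180° apart.
219 + 180 = 399 → 399 − 360 = 39°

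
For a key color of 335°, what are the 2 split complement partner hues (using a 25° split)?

Split-complementary hues sit 25° either side of the complement.
Complement of 335°: 335 + 180 = 515 → 515 − 360 = 155°
155 − 25 = 130°
155 + 25 = 180°

130° and 180°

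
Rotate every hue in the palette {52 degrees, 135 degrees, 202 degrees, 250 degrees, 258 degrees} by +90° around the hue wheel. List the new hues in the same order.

52 + 90 = 142°
135 + 90 = 225°
202 + 90 = 292°
250 + 90 = 340°
258 + 90 = 348°

142°, 225°, 292°, 340°, 348°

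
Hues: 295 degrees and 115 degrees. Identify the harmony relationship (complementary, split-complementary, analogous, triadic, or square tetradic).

Sort the hues: 115°, 295°.
Successive gaps around the wheel: 180°, 180°.
Two hues 180° apart are complementary.

complementary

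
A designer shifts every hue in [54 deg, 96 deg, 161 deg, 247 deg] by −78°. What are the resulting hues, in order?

54 − 78 = -24 → -24 + 360 = 336°
96 − 78 = 18°
161 − 78 = 83°
247 − 78 = 169°

336°, 18°, 83°, 169°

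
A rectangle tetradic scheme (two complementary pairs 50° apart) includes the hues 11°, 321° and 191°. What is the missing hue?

A rectangular tetradic uses two complementary pairs 50° apart: offsets 0°, 50°, 180°, 230°.
Among {11°, 191°, 321°}, 11° and 191° are a 180° pair.
The remaining hue 321° needs its own complement: 321 + 180 = 501 → 501 − 360 = 141°

141°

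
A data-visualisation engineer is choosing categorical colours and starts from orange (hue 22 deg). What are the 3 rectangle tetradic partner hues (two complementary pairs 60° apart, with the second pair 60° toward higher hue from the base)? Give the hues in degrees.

A rectangular tetradic uses two complementary pairs 60° apart: offsets 0°, 60°, 180°, 240°.
22 + 60 = 82°
22 + 180 = 202°
22 + 240 = 262°

82°, 202° and 262°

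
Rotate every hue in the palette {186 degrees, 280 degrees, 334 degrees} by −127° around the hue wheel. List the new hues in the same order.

186 − 127 = 59°
280 − 127 = 153°
334 − 127 = 207°

59°, 153°, 207°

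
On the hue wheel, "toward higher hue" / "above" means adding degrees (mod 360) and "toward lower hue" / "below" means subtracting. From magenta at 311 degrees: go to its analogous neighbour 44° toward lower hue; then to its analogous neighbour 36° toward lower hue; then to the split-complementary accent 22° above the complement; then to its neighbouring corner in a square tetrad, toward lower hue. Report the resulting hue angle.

343°

analog 44° ↓ −44°: 311 − 44 = 267°
analog 36° ↓ −36°: 267 − 36 = 231°
split-comp 22° ↑ +202°: 231 + 202 = 433 → 433 − 360 = 73°
square ↓ −90°: 73 − 90 = -17 → -17 + 360 = 343°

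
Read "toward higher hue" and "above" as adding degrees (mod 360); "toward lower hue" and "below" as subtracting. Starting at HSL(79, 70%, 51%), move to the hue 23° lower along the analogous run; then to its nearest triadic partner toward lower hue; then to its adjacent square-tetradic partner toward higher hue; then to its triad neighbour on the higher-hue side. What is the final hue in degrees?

146°

analog 23° ↓ −23°: 79 − 23 = 56°
triadic ↓ −120°: 56 − 120 = -64 → -64 + 360 = 296°
square ↑ +90°: 296 + 90 = 386 → 386 − 360 = 26°
triadic ↑ +120°: 26 + 120 = 146°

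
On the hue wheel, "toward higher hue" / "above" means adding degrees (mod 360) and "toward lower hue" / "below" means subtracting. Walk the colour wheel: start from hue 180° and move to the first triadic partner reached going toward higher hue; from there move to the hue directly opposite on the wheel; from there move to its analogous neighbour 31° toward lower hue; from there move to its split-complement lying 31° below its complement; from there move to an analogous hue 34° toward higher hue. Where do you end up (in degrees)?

272°

+120° (triadic ↑): 180 + 120 = 300°
+180° (complement): 300 + 180 = 480 → 480 − 360 = 120°
−31° (analog 31° ↓): 120 − 31 = 89°
+149° (split-comp 31° ↓): 89 + 149 = 238°
+34° (analog 34° ↑): 238 + 34 = 272°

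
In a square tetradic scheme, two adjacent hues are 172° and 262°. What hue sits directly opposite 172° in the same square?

352°

A square tetradic scheme places four hues 90° apart; opposite corners are 180° apart.
172 + 180 = 352°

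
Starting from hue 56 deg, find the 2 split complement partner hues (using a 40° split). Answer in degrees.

Split-complementary hues sit 40° either side of the complement.
Complement of 56 deg: 56 + 180 = 236°
236 − 40 = 196°
236 + 40 = 276°

196° and 276°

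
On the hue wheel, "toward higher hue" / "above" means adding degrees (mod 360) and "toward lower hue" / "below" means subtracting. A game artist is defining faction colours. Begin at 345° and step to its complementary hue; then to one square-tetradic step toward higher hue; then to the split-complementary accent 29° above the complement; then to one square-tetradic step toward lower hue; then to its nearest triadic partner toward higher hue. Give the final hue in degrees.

345 + 180 = 525 → 525 − 360 = 165°   (complement)
165 + 90 = 255°   (square ↑)
255 + 209 = 464 → 464 − 360 = 104°   (split-comp 29° ↑)
104 − 90 = 14°   (square ↓)
14 + 120 = 134°   (triadic ↑)

134°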